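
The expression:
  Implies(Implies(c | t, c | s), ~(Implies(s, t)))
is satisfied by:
  {s: True, t: False, c: False}
  {s: True, c: True, t: False}
  {t: True, c: False, s: False}


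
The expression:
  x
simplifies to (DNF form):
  x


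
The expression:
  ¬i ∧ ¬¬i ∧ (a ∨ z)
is never true.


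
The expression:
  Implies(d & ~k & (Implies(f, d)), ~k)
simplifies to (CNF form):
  True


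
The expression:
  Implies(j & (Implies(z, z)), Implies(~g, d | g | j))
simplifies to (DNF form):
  True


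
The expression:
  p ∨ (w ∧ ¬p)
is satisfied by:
  {p: True, w: True}
  {p: True, w: False}
  {w: True, p: False}


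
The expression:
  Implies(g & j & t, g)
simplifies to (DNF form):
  True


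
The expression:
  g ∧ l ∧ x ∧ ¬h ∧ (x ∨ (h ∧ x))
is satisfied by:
  {x: True, g: True, l: True, h: False}


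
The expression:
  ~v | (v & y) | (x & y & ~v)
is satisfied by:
  {y: True, v: False}
  {v: False, y: False}
  {v: True, y: True}


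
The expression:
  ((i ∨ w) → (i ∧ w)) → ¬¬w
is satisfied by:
  {i: True, w: True}
  {i: True, w: False}
  {w: True, i: False}


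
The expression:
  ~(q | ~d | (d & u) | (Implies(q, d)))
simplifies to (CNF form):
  False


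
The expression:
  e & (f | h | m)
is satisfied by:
  {e: True, m: True, h: True, f: True}
  {e: True, m: True, h: True, f: False}
  {e: True, m: True, f: True, h: False}
  {e: True, m: True, f: False, h: False}
  {e: True, h: True, f: True, m: False}
  {e: True, h: True, f: False, m: False}
  {e: True, h: False, f: True, m: False}


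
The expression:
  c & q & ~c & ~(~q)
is never true.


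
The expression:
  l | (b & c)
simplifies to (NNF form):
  l | (b & c)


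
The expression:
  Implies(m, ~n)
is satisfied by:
  {m: False, n: False}
  {n: True, m: False}
  {m: True, n: False}


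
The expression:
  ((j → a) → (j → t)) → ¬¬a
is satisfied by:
  {a: True}


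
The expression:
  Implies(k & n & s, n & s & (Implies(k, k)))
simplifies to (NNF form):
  True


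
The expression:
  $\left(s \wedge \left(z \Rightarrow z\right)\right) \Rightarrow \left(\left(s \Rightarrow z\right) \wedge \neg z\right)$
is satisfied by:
  {s: False}


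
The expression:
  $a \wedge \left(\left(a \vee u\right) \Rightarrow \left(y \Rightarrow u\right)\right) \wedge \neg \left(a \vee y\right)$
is never true.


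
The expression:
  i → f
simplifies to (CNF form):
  f ∨ ¬i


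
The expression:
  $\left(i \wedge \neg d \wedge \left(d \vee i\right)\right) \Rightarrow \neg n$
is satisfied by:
  {d: True, i: False, n: False}
  {i: False, n: False, d: False}
  {n: True, d: True, i: False}
  {n: True, i: False, d: False}
  {d: True, i: True, n: False}
  {i: True, d: False, n: False}
  {n: True, i: True, d: True}


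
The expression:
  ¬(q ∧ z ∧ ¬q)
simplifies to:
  True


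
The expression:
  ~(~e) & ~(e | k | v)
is never true.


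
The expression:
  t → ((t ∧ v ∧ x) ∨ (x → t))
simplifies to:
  True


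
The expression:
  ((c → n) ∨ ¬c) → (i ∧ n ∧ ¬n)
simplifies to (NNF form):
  c ∧ ¬n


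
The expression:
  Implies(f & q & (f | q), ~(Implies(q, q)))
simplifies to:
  ~f | ~q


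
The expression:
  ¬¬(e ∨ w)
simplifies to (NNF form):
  e ∨ w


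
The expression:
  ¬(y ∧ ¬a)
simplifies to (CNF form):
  a ∨ ¬y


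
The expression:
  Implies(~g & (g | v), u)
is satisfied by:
  {u: True, g: True, v: False}
  {u: True, v: False, g: False}
  {g: True, v: False, u: False}
  {g: False, v: False, u: False}
  {u: True, g: True, v: True}
  {u: True, v: True, g: False}
  {g: True, v: True, u: False}


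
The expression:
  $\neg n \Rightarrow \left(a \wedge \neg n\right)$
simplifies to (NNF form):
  $a \vee n$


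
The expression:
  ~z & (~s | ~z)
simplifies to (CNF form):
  ~z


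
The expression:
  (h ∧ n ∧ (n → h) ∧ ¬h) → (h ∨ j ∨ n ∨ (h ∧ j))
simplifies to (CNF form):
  True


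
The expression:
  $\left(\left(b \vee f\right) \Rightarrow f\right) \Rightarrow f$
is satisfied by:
  {b: True, f: True}
  {b: True, f: False}
  {f: True, b: False}


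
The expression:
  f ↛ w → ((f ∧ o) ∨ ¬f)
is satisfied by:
  {o: True, w: True, f: False}
  {o: True, w: False, f: False}
  {w: True, o: False, f: False}
  {o: False, w: False, f: False}
  {f: True, o: True, w: True}
  {f: True, o: True, w: False}
  {f: True, w: True, o: False}


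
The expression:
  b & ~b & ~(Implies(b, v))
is never true.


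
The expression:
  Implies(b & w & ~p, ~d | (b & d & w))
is always true.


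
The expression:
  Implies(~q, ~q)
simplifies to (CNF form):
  True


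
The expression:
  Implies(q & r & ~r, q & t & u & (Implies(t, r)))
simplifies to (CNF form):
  True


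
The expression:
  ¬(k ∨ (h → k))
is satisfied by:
  {h: True, k: False}


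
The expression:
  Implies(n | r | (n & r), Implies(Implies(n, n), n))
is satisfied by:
  {n: True, r: False}
  {r: False, n: False}
  {r: True, n: True}


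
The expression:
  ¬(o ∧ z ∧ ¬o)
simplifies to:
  True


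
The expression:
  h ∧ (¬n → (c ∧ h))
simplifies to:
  h ∧ (c ∨ n)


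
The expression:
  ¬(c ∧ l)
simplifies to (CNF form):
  ¬c ∨ ¬l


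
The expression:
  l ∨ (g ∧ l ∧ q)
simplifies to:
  l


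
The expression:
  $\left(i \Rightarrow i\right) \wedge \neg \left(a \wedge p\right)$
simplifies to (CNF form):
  $\neg a \vee \neg p$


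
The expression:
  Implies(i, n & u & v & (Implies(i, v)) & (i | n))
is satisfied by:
  {u: True, n: True, v: True, i: False}
  {u: True, n: True, v: False, i: False}
  {u: True, v: True, n: False, i: False}
  {u: True, v: False, n: False, i: False}
  {n: True, v: True, u: False, i: False}
  {n: True, v: False, u: False, i: False}
  {v: True, u: False, n: False, i: False}
  {v: False, u: False, n: False, i: False}
  {i: True, u: True, n: True, v: True}


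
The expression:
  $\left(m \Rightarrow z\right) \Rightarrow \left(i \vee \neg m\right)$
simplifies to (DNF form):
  $i \vee \neg m \vee \neg z$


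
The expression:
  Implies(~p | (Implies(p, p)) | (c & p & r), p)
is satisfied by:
  {p: True}


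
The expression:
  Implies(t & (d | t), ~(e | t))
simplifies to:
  ~t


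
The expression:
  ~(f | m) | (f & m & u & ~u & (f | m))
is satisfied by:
  {f: False, m: False}


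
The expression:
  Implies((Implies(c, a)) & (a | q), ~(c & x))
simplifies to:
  ~a | ~c | ~x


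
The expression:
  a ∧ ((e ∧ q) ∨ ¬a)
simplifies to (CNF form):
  a ∧ e ∧ q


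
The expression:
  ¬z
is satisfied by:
  {z: False}


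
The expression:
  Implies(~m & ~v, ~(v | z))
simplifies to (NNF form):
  m | v | ~z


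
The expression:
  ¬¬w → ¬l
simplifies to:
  ¬l ∨ ¬w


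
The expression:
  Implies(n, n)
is always true.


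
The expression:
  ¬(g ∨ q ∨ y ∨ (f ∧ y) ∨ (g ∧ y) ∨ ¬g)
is never true.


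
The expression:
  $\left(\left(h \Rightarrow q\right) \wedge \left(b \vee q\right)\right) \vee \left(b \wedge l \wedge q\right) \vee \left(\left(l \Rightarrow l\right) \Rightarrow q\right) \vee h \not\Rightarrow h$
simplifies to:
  $q \vee \left(b \wedge \neg h\right)$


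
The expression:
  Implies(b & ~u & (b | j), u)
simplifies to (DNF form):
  u | ~b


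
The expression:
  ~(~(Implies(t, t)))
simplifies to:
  True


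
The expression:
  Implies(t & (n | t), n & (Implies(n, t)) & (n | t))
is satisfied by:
  {n: True, t: False}
  {t: False, n: False}
  {t: True, n: True}


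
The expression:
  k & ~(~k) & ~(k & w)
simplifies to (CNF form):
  k & ~w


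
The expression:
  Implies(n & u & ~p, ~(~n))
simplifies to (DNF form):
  True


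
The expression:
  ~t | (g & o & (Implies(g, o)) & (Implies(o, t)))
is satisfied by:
  {o: True, g: True, t: False}
  {o: True, g: False, t: False}
  {g: True, o: False, t: False}
  {o: False, g: False, t: False}
  {o: True, t: True, g: True}


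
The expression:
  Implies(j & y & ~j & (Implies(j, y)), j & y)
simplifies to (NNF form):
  True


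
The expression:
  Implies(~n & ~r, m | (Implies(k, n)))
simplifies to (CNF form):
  m | n | r | ~k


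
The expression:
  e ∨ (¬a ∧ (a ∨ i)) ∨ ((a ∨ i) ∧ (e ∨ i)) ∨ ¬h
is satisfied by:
  {i: True, e: True, h: False}
  {i: True, h: False, e: False}
  {e: True, h: False, i: False}
  {e: False, h: False, i: False}
  {i: True, e: True, h: True}
  {i: True, h: True, e: False}
  {e: True, h: True, i: False}


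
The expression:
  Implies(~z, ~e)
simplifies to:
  z | ~e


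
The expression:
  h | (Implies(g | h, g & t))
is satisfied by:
  {t: True, h: True, g: False}
  {t: True, g: False, h: False}
  {h: True, g: False, t: False}
  {h: False, g: False, t: False}
  {t: True, h: True, g: True}
  {t: True, g: True, h: False}
  {h: True, g: True, t: False}


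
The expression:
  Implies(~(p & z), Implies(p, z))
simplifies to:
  z | ~p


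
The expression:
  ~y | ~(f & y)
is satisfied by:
  {y: False, f: False}
  {f: True, y: False}
  {y: True, f: False}


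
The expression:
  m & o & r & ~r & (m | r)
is never true.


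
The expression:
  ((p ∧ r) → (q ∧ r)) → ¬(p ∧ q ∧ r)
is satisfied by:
  {p: False, q: False, r: False}
  {r: True, p: False, q: False}
  {q: True, p: False, r: False}
  {r: True, q: True, p: False}
  {p: True, r: False, q: False}
  {r: True, p: True, q: False}
  {q: True, p: True, r: False}


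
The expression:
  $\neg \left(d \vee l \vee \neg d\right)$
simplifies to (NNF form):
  $\text{False}$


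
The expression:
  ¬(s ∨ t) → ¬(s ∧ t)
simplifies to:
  True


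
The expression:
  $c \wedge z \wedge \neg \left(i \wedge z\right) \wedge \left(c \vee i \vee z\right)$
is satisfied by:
  {c: True, z: True, i: False}


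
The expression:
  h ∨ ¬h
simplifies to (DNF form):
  True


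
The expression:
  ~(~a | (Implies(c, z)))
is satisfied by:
  {a: True, c: True, z: False}


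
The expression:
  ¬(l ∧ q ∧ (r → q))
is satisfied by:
  {l: False, q: False}
  {q: True, l: False}
  {l: True, q: False}


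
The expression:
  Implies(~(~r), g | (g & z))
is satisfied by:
  {g: True, r: False}
  {r: False, g: False}
  {r: True, g: True}


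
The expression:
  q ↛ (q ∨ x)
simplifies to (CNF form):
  False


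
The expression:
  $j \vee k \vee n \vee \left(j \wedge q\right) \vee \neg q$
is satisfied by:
  {n: True, k: True, j: True, q: False}
  {n: True, k: True, j: False, q: False}
  {n: True, j: True, q: False, k: False}
  {n: True, j: False, q: False, k: False}
  {k: True, j: True, q: False, n: False}
  {k: True, j: False, q: False, n: False}
  {j: True, k: False, q: False, n: False}
  {j: False, k: False, q: False, n: False}
  {n: True, k: True, q: True, j: True}
  {n: True, k: True, q: True, j: False}
  {n: True, q: True, j: True, k: False}
  {n: True, q: True, j: False, k: False}
  {q: True, k: True, j: True, n: False}
  {q: True, k: True, j: False, n: False}
  {q: True, j: True, k: False, n: False}


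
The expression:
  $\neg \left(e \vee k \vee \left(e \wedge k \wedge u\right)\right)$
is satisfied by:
  {e: False, k: False}


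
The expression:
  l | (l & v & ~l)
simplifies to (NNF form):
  l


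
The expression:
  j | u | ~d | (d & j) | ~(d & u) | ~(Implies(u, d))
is always true.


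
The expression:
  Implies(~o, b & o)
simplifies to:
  o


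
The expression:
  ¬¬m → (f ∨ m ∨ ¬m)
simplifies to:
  True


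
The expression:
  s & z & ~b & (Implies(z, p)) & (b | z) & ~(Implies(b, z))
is never true.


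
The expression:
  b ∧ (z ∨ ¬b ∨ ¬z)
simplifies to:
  b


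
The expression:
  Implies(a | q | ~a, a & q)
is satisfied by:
  {a: True, q: True}


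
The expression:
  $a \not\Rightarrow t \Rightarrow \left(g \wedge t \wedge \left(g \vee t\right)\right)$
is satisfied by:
  {t: True, a: False}
  {a: False, t: False}
  {a: True, t: True}


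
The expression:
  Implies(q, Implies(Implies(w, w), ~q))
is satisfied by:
  {q: False}


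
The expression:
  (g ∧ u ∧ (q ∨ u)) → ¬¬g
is always true.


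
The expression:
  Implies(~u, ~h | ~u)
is always true.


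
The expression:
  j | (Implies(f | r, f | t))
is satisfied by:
  {j: True, t: True, f: True, r: False}
  {j: True, t: True, f: False, r: False}
  {j: True, f: True, t: False, r: False}
  {j: True, f: False, t: False, r: False}
  {t: True, f: True, j: False, r: False}
  {t: True, j: False, f: False, r: False}
  {t: False, f: True, j: False, r: False}
  {t: False, j: False, f: False, r: False}
  {j: True, r: True, t: True, f: True}
  {j: True, r: True, t: True, f: False}
  {j: True, r: True, f: True, t: False}
  {j: True, r: True, f: False, t: False}
  {r: True, t: True, f: True, j: False}
  {r: True, t: True, f: False, j: False}
  {r: True, f: True, t: False, j: False}


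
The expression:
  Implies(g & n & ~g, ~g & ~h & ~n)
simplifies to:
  True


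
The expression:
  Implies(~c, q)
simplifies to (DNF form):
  c | q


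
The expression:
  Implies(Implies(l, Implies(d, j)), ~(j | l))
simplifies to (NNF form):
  ~j & (d | ~l)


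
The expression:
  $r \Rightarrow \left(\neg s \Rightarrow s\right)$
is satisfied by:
  {s: True, r: False}
  {r: False, s: False}
  {r: True, s: True}


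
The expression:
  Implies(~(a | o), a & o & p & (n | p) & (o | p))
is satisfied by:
  {a: True, o: True}
  {a: True, o: False}
  {o: True, a: False}


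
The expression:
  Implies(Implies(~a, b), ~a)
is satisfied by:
  {a: False}


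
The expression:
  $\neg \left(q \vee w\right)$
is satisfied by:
  {q: False, w: False}


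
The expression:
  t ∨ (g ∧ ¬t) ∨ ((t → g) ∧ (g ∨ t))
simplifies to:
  g ∨ t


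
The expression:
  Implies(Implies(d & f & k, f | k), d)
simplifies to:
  d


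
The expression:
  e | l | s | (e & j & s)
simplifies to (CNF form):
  e | l | s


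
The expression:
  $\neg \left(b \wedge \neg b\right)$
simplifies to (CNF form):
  $\text{True}$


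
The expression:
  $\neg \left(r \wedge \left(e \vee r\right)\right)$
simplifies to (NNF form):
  $\neg r$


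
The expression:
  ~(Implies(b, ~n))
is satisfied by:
  {b: True, n: True}


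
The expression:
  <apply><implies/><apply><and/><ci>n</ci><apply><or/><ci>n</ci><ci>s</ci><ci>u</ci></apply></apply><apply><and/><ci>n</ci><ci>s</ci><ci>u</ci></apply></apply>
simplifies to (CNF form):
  <apply><and/><apply><or/><ci>s</ci><apply><not/><ci>n</ci></apply></apply><apply><or/><ci>u</ci><apply><not/><ci>n</ci></apply></apply></apply>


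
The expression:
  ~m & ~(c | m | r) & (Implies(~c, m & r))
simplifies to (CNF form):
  False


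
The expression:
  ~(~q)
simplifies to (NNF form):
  q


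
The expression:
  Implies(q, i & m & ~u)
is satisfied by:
  {m: True, i: True, u: False, q: False}
  {m: True, i: False, u: False, q: False}
  {i: True, m: False, u: False, q: False}
  {m: False, i: False, u: False, q: False}
  {m: True, u: True, i: True, q: False}
  {m: True, u: True, i: False, q: False}
  {u: True, i: True, m: False, q: False}
  {u: True, i: False, m: False, q: False}
  {q: True, m: True, u: False, i: True}


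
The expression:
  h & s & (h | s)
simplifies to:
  h & s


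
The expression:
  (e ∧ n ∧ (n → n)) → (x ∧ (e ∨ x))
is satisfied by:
  {x: True, e: False, n: False}
  {e: False, n: False, x: False}
  {x: True, n: True, e: False}
  {n: True, e: False, x: False}
  {x: True, e: True, n: False}
  {e: True, x: False, n: False}
  {x: True, n: True, e: True}


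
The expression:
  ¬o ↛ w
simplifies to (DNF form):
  w ∨ ¬o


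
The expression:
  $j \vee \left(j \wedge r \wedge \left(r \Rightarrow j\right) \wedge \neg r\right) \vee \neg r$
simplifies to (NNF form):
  $j \vee \neg r$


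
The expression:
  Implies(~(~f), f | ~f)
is always true.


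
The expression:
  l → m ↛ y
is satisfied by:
  {m: True, l: False, y: False}
  {m: False, l: False, y: False}
  {y: True, m: True, l: False}
  {y: True, m: False, l: False}
  {l: True, m: True, y: False}


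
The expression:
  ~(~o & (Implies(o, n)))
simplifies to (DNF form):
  o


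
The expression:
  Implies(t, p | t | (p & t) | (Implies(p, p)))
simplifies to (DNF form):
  True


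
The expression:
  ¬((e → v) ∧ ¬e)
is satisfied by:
  {e: True}


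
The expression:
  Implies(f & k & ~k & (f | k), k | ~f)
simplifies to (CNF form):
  True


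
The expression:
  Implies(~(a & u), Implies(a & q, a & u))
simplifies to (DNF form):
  u | ~a | ~q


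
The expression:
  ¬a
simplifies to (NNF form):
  ¬a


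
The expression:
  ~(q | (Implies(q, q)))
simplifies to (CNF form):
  False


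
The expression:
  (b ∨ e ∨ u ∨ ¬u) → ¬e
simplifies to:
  ¬e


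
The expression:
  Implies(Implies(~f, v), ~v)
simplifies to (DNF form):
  ~v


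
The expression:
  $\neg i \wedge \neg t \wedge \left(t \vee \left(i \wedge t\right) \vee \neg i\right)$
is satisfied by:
  {i: False, t: False}


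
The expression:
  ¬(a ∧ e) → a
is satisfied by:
  {a: True}


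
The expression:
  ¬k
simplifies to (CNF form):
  ¬k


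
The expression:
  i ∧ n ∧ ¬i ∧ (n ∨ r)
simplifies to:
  False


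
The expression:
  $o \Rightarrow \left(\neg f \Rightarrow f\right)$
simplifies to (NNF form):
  $f \vee \neg o$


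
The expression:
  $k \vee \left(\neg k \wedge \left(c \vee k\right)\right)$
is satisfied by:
  {k: True, c: True}
  {k: True, c: False}
  {c: True, k: False}


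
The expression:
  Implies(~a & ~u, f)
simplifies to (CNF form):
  a | f | u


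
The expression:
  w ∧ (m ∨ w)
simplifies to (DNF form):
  w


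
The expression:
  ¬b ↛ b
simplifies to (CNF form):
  True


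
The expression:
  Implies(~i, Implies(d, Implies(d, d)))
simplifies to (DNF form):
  True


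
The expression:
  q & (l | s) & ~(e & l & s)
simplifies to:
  q & (l | s) & (~e | ~l | ~s)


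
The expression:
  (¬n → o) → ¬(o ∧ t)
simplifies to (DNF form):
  ¬o ∨ ¬t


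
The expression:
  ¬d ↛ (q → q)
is never true.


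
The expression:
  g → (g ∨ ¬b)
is always true.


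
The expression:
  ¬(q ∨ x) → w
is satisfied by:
  {x: True, q: True, w: True}
  {x: True, q: True, w: False}
  {x: True, w: True, q: False}
  {x: True, w: False, q: False}
  {q: True, w: True, x: False}
  {q: True, w: False, x: False}
  {w: True, q: False, x: False}


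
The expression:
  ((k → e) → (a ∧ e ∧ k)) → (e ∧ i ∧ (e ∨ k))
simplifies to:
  (e ∧ i) ∨ (e ∧ ¬a) ∨ ¬k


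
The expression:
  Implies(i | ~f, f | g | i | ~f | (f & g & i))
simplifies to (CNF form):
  True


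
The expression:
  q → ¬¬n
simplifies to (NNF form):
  n ∨ ¬q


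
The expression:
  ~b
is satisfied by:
  {b: False}


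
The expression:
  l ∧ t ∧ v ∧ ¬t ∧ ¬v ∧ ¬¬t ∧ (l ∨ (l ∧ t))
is never true.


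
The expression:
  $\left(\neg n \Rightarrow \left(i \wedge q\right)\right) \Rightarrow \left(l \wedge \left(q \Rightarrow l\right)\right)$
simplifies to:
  $l \vee \left(\neg i \wedge \neg n\right) \vee \left(\neg n \wedge \neg q\right)$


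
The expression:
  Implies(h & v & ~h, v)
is always true.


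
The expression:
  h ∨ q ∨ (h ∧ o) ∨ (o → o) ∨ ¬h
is always true.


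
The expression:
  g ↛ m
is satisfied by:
  {g: True, m: False}


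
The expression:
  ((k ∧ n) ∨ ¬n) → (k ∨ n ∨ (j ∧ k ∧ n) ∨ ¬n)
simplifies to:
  True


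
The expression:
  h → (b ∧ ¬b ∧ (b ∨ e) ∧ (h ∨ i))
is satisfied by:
  {h: False}


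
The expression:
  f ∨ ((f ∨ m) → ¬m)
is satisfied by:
  {f: True, m: False}
  {m: False, f: False}
  {m: True, f: True}


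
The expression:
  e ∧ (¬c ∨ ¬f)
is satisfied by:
  {e: True, c: False, f: False}
  {f: True, e: True, c: False}
  {c: True, e: True, f: False}


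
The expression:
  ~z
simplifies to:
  ~z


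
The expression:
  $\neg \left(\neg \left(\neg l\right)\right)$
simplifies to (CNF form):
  $\neg l$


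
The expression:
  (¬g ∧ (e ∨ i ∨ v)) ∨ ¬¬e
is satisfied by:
  {e: True, v: True, i: True, g: False}
  {e: True, v: True, i: False, g: False}
  {e: True, i: True, v: False, g: False}
  {e: True, i: False, v: False, g: False}
  {e: True, g: True, v: True, i: True}
  {e: True, g: True, v: True, i: False}
  {e: True, g: True, v: False, i: True}
  {e: True, g: True, v: False, i: False}
  {v: True, i: True, e: False, g: False}
  {v: True, e: False, i: False, g: False}
  {i: True, e: False, v: False, g: False}


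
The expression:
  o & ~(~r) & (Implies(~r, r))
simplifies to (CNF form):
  o & r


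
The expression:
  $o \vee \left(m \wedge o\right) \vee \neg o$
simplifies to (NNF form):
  $\text{True}$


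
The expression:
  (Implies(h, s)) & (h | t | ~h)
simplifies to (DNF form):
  s | ~h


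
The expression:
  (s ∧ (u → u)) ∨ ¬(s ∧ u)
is always true.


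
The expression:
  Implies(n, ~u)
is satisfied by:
  {u: False, n: False}
  {n: True, u: False}
  {u: True, n: False}


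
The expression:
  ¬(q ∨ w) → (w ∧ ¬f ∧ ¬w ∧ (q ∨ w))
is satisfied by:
  {q: True, w: True}
  {q: True, w: False}
  {w: True, q: False}


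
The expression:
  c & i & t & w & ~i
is never true.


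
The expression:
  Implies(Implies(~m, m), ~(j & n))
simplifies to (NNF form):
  ~j | ~m | ~n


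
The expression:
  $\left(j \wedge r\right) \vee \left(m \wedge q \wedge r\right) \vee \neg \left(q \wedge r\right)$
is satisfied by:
  {m: True, j: True, q: False, r: False}
  {m: True, j: False, q: False, r: False}
  {j: True, m: False, q: False, r: False}
  {m: False, j: False, q: False, r: False}
  {r: True, m: True, j: True, q: False}
  {r: True, m: True, j: False, q: False}
  {r: True, j: True, m: False, q: False}
  {r: True, j: False, m: False, q: False}
  {m: True, q: True, j: True, r: False}
  {m: True, q: True, j: False, r: False}
  {q: True, j: True, m: False, r: False}
  {q: True, m: False, j: False, r: False}
  {r: True, q: True, m: True, j: True}
  {r: True, q: True, m: True, j: False}
  {r: True, q: True, j: True, m: False}


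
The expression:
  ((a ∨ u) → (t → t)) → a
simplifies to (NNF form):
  a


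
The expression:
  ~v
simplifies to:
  ~v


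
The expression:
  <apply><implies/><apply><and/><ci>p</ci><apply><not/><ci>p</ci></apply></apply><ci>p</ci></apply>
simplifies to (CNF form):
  <true/>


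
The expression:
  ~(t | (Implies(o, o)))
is never true.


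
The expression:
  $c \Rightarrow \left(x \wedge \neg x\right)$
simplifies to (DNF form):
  $\neg c$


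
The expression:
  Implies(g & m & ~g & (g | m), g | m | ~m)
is always true.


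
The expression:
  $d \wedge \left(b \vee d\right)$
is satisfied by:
  {d: True}


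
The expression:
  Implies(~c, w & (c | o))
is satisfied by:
  {c: True, w: True, o: True}
  {c: True, w: True, o: False}
  {c: True, o: True, w: False}
  {c: True, o: False, w: False}
  {w: True, o: True, c: False}


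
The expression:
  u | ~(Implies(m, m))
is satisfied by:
  {u: True}


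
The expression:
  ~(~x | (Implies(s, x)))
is never true.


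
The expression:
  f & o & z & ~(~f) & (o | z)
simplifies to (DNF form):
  f & o & z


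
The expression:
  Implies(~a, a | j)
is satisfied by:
  {a: True, j: True}
  {a: True, j: False}
  {j: True, a: False}


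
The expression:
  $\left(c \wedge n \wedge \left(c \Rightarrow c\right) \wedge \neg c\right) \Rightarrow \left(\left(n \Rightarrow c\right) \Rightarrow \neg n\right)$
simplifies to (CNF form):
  $\text{True}$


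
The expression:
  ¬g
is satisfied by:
  {g: False}


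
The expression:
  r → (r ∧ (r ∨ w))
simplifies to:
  True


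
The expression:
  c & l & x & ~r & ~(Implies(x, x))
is never true.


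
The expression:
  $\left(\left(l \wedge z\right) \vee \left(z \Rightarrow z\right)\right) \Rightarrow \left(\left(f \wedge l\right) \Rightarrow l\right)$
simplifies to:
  $\text{True}$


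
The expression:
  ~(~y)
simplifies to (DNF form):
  y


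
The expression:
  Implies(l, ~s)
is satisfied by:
  {l: False, s: False}
  {s: True, l: False}
  {l: True, s: False}


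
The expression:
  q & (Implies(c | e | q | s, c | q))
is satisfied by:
  {q: True}


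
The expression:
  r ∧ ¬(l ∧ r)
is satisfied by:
  {r: True, l: False}


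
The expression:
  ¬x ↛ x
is always true.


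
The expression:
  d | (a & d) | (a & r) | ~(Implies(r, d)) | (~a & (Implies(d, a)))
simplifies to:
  d | r | ~a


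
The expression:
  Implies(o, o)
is always true.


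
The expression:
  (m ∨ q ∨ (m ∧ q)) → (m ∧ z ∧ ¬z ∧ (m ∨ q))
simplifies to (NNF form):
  ¬m ∧ ¬q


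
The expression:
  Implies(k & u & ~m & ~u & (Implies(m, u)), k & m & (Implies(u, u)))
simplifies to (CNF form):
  True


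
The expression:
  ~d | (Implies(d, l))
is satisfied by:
  {l: True, d: False}
  {d: False, l: False}
  {d: True, l: True}


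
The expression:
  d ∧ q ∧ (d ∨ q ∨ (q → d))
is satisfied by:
  {d: True, q: True}


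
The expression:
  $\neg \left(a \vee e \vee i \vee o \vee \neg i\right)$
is never true.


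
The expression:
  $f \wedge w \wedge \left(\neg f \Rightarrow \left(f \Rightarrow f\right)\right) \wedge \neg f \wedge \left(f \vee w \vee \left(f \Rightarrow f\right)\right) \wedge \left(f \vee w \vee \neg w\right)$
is never true.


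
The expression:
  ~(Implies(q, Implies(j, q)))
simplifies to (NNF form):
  False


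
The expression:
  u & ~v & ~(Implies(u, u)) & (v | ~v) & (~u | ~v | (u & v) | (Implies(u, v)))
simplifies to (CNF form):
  False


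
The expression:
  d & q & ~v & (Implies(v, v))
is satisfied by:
  {d: True, q: True, v: False}


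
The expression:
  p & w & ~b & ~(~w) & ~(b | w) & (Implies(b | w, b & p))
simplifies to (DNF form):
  False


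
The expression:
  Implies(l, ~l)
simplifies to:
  ~l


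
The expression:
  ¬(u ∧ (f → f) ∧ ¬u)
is always true.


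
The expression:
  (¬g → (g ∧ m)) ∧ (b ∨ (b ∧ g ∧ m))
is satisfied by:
  {b: True, g: True}


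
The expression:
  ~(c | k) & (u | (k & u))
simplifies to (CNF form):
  u & ~c & ~k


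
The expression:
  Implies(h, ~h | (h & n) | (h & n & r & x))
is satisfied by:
  {n: True, h: False}
  {h: False, n: False}
  {h: True, n: True}


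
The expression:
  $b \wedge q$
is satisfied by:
  {b: True, q: True}


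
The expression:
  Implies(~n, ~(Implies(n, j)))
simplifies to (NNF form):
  n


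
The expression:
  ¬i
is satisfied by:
  {i: False}


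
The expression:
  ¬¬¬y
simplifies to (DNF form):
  ¬y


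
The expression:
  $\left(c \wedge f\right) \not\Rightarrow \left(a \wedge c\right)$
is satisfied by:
  {c: True, f: True, a: False}


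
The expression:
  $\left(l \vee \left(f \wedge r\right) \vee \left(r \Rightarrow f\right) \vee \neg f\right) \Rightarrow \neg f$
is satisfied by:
  {f: False}


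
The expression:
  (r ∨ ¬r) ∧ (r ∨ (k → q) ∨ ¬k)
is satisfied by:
  {r: True, q: True, k: False}
  {r: True, k: False, q: False}
  {q: True, k: False, r: False}
  {q: False, k: False, r: False}
  {r: True, q: True, k: True}
  {r: True, k: True, q: False}
  {q: True, k: True, r: False}


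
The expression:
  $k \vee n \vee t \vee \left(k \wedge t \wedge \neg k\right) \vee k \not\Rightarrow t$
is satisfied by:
  {t: True, n: True, k: True}
  {t: True, n: True, k: False}
  {t: True, k: True, n: False}
  {t: True, k: False, n: False}
  {n: True, k: True, t: False}
  {n: True, k: False, t: False}
  {k: True, n: False, t: False}


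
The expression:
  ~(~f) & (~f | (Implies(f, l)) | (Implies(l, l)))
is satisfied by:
  {f: True}


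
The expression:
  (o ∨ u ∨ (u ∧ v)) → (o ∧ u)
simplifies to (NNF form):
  (o ∧ u) ∨ (¬o ∧ ¬u)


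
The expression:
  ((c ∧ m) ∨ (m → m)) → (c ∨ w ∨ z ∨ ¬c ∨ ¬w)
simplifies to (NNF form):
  True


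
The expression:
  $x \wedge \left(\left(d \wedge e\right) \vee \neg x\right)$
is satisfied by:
  {e: True, d: True, x: True}


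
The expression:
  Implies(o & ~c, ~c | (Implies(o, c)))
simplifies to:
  True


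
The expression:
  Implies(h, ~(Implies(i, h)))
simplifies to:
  ~h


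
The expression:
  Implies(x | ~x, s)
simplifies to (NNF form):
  s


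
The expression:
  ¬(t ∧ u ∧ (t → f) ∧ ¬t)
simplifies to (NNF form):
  True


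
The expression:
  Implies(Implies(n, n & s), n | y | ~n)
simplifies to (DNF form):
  True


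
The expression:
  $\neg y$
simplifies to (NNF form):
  $\neg y$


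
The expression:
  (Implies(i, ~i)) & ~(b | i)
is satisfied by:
  {i: False, b: False}


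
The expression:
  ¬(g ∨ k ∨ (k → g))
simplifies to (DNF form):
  False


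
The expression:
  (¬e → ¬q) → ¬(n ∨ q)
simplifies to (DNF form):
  (q ∧ ¬e) ∨ (¬n ∧ ¬q)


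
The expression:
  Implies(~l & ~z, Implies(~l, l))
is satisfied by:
  {z: True, l: True}
  {z: True, l: False}
  {l: True, z: False}


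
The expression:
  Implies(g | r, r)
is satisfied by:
  {r: True, g: False}
  {g: False, r: False}
  {g: True, r: True}


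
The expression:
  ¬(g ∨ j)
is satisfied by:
  {g: False, j: False}


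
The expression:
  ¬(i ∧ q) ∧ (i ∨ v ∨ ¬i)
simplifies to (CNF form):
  ¬i ∨ ¬q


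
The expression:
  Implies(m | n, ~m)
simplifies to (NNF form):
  ~m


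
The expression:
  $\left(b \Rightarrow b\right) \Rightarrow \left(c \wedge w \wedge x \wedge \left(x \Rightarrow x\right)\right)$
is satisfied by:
  {c: True, w: True, x: True}


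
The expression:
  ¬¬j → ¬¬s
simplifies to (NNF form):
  s ∨ ¬j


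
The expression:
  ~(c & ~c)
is always true.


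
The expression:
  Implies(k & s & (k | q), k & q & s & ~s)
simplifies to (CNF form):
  ~k | ~s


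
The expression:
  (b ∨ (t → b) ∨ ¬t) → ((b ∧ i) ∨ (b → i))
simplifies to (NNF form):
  i ∨ ¬b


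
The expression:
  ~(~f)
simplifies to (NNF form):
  f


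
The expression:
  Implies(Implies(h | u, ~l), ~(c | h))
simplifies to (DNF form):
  (h & l) | (l & u) | (~c & ~h)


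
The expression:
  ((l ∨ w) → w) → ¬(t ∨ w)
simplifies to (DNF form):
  (l ∧ ¬w) ∨ (¬t ∧ ¬w)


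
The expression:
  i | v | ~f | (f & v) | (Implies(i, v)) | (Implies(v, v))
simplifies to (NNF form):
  True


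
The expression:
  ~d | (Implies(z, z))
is always true.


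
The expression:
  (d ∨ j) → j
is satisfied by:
  {j: True, d: False}
  {d: False, j: False}
  {d: True, j: True}


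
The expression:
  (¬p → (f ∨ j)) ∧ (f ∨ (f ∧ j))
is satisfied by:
  {f: True}


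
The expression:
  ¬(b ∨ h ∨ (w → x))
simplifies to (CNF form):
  w ∧ ¬b ∧ ¬h ∧ ¬x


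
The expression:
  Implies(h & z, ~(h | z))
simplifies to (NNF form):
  ~h | ~z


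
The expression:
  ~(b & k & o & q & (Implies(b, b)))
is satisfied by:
  {o: False, k: False, q: False, b: False}
  {b: True, o: False, k: False, q: False}
  {q: True, o: False, k: False, b: False}
  {b: True, q: True, o: False, k: False}
  {k: True, b: False, o: False, q: False}
  {b: True, k: True, o: False, q: False}
  {q: True, k: True, b: False, o: False}
  {b: True, q: True, k: True, o: False}
  {o: True, q: False, k: False, b: False}
  {b: True, o: True, q: False, k: False}
  {q: True, o: True, b: False, k: False}
  {b: True, q: True, o: True, k: False}
  {k: True, o: True, q: False, b: False}
  {b: True, k: True, o: True, q: False}
  {q: True, k: True, o: True, b: False}


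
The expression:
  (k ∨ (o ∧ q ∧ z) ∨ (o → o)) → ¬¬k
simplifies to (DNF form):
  k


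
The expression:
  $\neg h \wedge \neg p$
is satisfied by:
  {p: False, h: False}


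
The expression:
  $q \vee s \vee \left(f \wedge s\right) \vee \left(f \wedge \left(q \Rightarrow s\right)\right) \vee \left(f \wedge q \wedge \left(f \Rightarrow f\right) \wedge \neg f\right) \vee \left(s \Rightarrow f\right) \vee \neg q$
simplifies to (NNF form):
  $\text{True}$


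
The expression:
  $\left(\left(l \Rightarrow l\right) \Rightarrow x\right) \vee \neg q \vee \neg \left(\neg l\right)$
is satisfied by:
  {x: True, l: True, q: False}
  {x: True, l: False, q: False}
  {l: True, x: False, q: False}
  {x: False, l: False, q: False}
  {q: True, x: True, l: True}
  {q: True, x: True, l: False}
  {q: True, l: True, x: False}


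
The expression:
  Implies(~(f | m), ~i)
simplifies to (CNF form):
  f | m | ~i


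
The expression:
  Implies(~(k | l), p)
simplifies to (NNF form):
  k | l | p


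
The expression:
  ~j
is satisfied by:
  {j: False}


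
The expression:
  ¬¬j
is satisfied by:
  {j: True}


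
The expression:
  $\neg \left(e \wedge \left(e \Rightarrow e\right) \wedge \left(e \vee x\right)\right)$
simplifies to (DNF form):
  $\neg e$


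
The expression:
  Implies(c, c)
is always true.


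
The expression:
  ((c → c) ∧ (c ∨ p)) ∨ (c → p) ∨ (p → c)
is always true.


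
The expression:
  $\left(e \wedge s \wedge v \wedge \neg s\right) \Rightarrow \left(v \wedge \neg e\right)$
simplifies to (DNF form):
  $\text{True}$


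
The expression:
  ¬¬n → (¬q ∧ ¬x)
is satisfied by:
  {x: False, n: False, q: False}
  {q: True, x: False, n: False}
  {x: True, q: False, n: False}
  {q: True, x: True, n: False}
  {n: True, q: False, x: False}


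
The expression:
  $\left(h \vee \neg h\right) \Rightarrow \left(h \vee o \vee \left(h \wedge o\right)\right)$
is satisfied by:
  {o: True, h: True}
  {o: True, h: False}
  {h: True, o: False}


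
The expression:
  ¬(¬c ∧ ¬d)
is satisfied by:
  {d: True, c: True}
  {d: True, c: False}
  {c: True, d: False}


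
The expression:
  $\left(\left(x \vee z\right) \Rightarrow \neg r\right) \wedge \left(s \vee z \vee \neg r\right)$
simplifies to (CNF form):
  $\left(s \vee \neg r\right) \wedge \left(\neg r \vee \neg x\right) \wedge \left(\neg r \vee \neg z\right)$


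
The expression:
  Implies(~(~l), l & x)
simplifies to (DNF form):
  x | ~l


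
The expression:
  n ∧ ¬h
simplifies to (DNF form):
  n ∧ ¬h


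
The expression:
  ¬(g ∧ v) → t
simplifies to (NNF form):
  t ∨ (g ∧ v)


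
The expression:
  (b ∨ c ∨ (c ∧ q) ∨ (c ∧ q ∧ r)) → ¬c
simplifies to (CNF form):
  ¬c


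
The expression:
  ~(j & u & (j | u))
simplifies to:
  ~j | ~u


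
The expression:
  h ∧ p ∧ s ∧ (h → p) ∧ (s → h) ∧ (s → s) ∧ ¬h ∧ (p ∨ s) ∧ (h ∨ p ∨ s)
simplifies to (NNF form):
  False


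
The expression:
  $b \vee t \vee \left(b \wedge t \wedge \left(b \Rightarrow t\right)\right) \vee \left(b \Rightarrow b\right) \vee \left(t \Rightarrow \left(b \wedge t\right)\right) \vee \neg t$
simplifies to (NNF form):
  $\text{True}$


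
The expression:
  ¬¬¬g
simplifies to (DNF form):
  ¬g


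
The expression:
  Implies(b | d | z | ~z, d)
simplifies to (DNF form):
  d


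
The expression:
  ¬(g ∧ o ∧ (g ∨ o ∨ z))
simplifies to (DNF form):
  ¬g ∨ ¬o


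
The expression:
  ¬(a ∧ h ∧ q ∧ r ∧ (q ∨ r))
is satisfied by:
  {h: False, q: False, a: False, r: False}
  {r: True, h: False, q: False, a: False}
  {a: True, h: False, q: False, r: False}
  {r: True, a: True, h: False, q: False}
  {q: True, r: False, h: False, a: False}
  {r: True, q: True, h: False, a: False}
  {a: True, q: True, r: False, h: False}
  {r: True, a: True, q: True, h: False}
  {h: True, a: False, q: False, r: False}
  {r: True, h: True, a: False, q: False}
  {a: True, h: True, r: False, q: False}
  {r: True, a: True, h: True, q: False}
  {q: True, h: True, a: False, r: False}
  {r: True, q: True, h: True, a: False}
  {a: True, q: True, h: True, r: False}


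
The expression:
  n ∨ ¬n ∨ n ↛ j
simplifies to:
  True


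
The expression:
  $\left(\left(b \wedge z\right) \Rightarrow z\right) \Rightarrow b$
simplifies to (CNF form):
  $b$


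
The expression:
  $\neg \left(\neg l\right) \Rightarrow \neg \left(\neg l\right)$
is always true.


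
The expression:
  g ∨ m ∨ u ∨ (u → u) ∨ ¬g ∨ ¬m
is always true.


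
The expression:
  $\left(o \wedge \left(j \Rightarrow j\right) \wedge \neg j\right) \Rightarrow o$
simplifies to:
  $\text{True}$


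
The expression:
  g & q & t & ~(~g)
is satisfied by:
  {t: True, g: True, q: True}


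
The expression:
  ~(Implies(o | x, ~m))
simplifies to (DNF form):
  (m & o) | (m & x)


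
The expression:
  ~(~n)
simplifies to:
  n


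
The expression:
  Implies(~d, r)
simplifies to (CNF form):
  d | r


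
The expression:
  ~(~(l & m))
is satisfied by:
  {m: True, l: True}


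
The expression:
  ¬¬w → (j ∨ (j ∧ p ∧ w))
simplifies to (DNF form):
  j ∨ ¬w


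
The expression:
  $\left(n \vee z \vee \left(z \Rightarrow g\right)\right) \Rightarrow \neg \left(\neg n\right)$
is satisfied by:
  {n: True}


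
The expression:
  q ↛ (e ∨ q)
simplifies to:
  False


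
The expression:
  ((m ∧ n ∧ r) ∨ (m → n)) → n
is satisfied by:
  {n: True, m: True}
  {n: True, m: False}
  {m: True, n: False}


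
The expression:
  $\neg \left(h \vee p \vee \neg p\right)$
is never true.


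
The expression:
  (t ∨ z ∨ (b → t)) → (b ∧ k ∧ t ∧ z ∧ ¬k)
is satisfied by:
  {b: True, t: False, z: False}


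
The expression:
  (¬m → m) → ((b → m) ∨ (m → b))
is always true.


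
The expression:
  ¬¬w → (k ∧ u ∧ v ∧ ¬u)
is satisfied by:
  {w: False}


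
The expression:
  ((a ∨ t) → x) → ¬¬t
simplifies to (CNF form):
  (a ∨ t) ∧ (t ∨ ¬x)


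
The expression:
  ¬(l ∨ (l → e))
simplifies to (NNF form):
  False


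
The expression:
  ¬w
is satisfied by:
  {w: False}


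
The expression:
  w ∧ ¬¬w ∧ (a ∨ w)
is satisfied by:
  {w: True}


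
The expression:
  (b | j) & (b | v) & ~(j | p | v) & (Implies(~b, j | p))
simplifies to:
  b & ~j & ~p & ~v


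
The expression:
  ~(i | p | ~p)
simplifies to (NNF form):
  False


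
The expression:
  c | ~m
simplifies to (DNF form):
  c | ~m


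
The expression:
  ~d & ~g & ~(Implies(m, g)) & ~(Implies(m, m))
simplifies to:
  False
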